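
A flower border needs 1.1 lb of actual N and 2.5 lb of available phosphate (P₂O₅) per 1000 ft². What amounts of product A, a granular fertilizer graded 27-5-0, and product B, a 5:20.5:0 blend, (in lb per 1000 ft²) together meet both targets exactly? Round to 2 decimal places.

1.90 lb product A, 11.73 lb product B

Let a = lb of product A, b = lb of product B (per 1000 ft²).
N: 0.27·a + 0.05·b = 1.1
P₂O₅: 0.05·a + 0.205·b = 2.5
Eliminate b: (row1) − 0.05/0.205·(row2) → 0.257805·a = 0.490244, so a = 1.90161.
Then b = (2.5 − 0.05·1.90161) / 0.205 = 11.7313.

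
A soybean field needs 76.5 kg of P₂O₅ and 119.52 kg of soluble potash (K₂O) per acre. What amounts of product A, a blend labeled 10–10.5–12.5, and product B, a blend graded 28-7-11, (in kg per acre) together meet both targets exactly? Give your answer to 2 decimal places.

Let a = kg of product A, b = kg of product B (per acre).
P₂O₅: 0.105·a + 0.07·b = 76.5
K₂O: 0.125·a + 0.11·b = 119.52
Eliminate b: (row1) − 0.07/0.11·(row2) → 0.0254545·a = 0.441818, so a = 17.3571.
Then b = (119.52 − 0.125·17.3571) / 0.11 = 1066.821.

17.36 kg product A, 1066.82 kg product B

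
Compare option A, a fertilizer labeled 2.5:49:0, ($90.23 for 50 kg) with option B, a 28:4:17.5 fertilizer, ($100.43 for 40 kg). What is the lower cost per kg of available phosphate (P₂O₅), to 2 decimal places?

option A: P₂O₅ per bag = 50 × 49% = 24.5 kg; cost = 90.23 / 24.5 = $3.6829/kg P₂O₅.
option B: P₂O₅ per bag = 40 × 4% = 1.6 kg; cost = 100.43 / 1.6 = $62.7688/kg P₂O₅.
option A is cheaper.

$3.68 per kg P₂O₅ (option A)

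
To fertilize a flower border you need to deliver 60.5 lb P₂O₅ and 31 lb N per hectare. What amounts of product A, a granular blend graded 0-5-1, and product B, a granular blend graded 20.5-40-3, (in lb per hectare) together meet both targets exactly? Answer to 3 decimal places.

0.244 lb product A, 151.220 lb product B

With a, b = lb per hectare of product A and product B:
P₂O₅: 0.05·a + 0.4·b = 60.5
N: 0·a + 0.205·b = 31
Solving simultaneously: a = 0.243902, b = 151.2195.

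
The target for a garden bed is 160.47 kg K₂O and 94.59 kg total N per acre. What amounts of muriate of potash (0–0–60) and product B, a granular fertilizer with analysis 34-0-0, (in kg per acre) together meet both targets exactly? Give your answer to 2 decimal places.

Per-acre balance (a = muriate of potash, b = product B):
K₂O: 0.6·a + 0·b = 160.47
N: 0·a + 0.34·b = 94.59
Solving simultaneously: a = 267.45, b = 278.206.

267.45 kg muriate of potash, 278.21 kg product B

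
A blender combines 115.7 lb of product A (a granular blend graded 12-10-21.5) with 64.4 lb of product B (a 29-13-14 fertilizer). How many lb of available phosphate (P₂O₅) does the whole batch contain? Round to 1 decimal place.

P₂O₅ mass = 10%×115.7 + 13%×64.4 = 19.942 lb.

19.9 lb P₂O₅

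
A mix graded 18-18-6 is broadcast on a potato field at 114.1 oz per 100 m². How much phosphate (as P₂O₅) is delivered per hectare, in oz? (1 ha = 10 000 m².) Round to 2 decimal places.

P₂O₅ per 100 m² = 114.1 × 18% = 20.538 oz.
Convert to per hectare: 20.538 × 100 = 2053.8 oz.

2053.80 oz P₂O₅ per hectare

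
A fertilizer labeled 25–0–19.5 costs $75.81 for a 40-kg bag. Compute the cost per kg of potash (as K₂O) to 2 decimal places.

K₂O in bag = 40 × 19.5% = 7.8 kg.
Cost per kg K₂O = $75.81 / 7.8 = $9.7192.

$9.72 per kg K₂O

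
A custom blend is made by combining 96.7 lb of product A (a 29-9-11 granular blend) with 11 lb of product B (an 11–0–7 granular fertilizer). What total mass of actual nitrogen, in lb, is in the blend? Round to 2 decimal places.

29.25 lb N

N mass = 29%×96.7 + 11%×11 = 29.253 lb.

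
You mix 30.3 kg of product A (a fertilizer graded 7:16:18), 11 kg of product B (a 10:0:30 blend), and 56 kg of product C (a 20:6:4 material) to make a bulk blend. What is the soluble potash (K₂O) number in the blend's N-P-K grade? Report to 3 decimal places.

11.299% K₂O

Total mass = 30.3 + 11 + 56 = 97.3 kg.
K₂O mass = 18%×30.3 + 30%×11 + 4%×56 = 10.994 kg.
% K₂O = 10.994 / 97.3 = 11.2991%.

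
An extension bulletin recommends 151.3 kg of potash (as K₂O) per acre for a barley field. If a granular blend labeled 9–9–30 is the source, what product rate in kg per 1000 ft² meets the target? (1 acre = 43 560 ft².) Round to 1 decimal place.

11.6 kg of product per thousand sq ft

Product per acre = 151.3 / 30% = 504.333 kg.
Convert to per 1000 ft²: 504.333 × 0.0229568 = 11.5779 kg.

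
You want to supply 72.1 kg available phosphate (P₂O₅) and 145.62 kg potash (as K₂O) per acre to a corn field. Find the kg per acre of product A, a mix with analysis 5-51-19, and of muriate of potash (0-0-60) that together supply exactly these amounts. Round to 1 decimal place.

Let a = kg of product A, b = kg of muriate of potash (per acre).
P₂O₅: 0.51·a + 0·b = 72.1
K₂O: 0.19·a + 0.6·b = 145.62
Solving simultaneously: a = 141.373, b = 197.932.

141.4 kg product A, 197.9 kg muriate of potash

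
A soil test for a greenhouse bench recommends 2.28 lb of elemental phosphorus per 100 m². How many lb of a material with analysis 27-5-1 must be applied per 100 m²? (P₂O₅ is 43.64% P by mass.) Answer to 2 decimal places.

As P₂O₅: 2.28 / 0.4364 = 5.22456 lb per 100 m².
Product per 100 m² = 5.22456 / 5% = 104.491 lb.

104.49 lb of product per hundred sq m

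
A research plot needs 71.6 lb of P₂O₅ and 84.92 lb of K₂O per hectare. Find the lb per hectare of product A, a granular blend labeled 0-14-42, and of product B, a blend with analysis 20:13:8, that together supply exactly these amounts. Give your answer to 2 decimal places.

With a, b = lb per hectare of product A and product B:
P₂O₅: 0.14·a + 0.13·b = 71.6
K₂O: 0.42·a + 0.08·b = 84.92
Eliminate a: (row1) − 0.14/0.42·(row2) → 0.103333·b = 43.2933, so b = 418.968.
Back-substitute: a = (71.6 − 0.13·418.968) / 0.14 = 122.387.

122.39 lb product A, 418.97 lb product B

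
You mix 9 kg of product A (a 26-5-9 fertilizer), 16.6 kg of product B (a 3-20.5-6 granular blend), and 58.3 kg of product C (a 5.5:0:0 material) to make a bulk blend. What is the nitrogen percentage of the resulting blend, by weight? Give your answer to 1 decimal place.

Total mass = 9 + 16.6 + 58.3 = 83.9 kg.
N mass = 26%×9 + 3%×16.6 + 5.5%×58.3 = 6.0445 kg.
% N = 6.0445 / 83.9 = 7.20441%.

7.2% N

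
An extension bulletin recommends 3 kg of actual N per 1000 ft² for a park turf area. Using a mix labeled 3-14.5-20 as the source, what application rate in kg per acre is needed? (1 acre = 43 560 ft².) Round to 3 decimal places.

Product per 1000 ft² = 3 / 3% = 100 kg.
Convert to per acre: 100 × 43.56 = 4356 kg.

4356.000 kg of product per acre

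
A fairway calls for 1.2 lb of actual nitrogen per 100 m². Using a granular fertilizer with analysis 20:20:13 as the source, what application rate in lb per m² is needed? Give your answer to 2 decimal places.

0.06 lb of product per sq m

Product per 100 m² = 1.2 / 20% = 6 lb.
Convert to per m²: 6 × 0.01 = 0.06 lb.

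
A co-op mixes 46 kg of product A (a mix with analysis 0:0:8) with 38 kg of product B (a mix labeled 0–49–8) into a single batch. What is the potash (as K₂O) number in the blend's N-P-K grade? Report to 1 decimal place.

8.0% K₂O

Total mass = 46 + 38 = 84 kg.
K₂O mass = 8%×46 + 8%×38 = 6.72 kg.
% K₂O = 6.72 / 84 = 8%.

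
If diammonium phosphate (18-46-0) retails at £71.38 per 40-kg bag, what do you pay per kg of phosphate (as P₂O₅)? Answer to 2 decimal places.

P₂O₅ in bag = 40 × 46% = 18.4 kg.
Cost per kg P₂O₅ = £71.38 / 18.4 = £3.8793.

£3.88 per kg P₂O₅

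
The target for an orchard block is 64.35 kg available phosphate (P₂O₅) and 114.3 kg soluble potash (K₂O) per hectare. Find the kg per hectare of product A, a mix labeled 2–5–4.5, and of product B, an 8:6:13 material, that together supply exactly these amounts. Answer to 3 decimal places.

396.711 kg product A, 741.908 kg product B

With a, b = kg per hectare of product A and product B:
P₂O₅: 0.05·a + 0.06·b = 64.35
K₂O: 0.045·a + 0.13·b = 114.3
Eliminate a: (row1) − 0.05/0.045·(row2) → -0.0844444·b = -62.65, so b = 741.9079.
Back-substitute: a = (64.35 − 0.06·741.9079) / 0.05 = 396.7105.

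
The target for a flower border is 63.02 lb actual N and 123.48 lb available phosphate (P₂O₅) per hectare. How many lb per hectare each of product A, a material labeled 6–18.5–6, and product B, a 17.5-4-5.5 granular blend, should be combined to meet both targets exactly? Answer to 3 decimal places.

636.804 lb product A, 141.781 lb product B

Per-hectare balance (a = product A, b = product B):
N: 0.06·a + 0.175·b = 63.02
P₂O₅: 0.185·a + 0.04·b = 123.48
Eliminate a: (row1) − 0.06/0.185·(row2) → 0.162027·b = 22.9724, so b = 141.78148.
Back-substitute: a = (63.02 − 0.175·141.78148) / 0.06 = 636.804003.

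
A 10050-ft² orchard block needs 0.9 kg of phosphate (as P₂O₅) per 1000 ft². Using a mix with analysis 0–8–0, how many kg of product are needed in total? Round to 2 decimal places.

Product per 1000 ft² = 0.9 / 8% = 11.25 kg.
Total product = 11.25 × 10050 / 1000 = 113.063 kg.

113.06 kg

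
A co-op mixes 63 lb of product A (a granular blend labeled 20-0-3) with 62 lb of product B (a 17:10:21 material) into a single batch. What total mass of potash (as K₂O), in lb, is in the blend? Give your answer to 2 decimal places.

K₂O mass = 3%×63 + 21%×62 = 14.91 lb.

14.91 lb K₂O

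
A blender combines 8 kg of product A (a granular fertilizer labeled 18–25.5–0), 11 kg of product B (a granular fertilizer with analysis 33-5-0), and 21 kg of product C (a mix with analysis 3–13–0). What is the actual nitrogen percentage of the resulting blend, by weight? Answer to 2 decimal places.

Total mass = 8 + 11 + 21 = 40 kg.
N mass = 18%×8 + 33%×11 + 3%×21 = 5.7 kg.
% N = 5.7 / 40 = 14.25%.

14.25% N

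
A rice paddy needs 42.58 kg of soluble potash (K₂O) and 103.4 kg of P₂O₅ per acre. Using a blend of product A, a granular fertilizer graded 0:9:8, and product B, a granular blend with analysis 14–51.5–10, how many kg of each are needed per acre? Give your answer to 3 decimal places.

359.898 kg product A, 137.882 kg product B

Let a = kg of product A, b = kg of product B (per acre).
K₂O: 0.08·a + 0.1·b = 42.58
P₂O₅: 0.09·a + 0.515·b = 103.4
Solving simultaneously: a = 359.8975, b = 137.88199.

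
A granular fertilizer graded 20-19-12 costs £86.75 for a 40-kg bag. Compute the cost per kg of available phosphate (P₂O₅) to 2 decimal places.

P₂O₅ in bag = 40 × 19% = 7.6 kg.
Cost per kg P₂O₅ = £86.75 / 7.6 = £11.4145.

£11.41 per kg P₂O₅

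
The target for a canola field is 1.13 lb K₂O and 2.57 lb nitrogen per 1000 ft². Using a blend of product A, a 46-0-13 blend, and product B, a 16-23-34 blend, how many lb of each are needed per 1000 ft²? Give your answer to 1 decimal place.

With a, b = lb per 1000 ft² of product A and product B:
K₂O: 0.13·a + 0.34·b = 1.13
N: 0.46·a + 0.16·b = 2.57
Eliminate a: (row1) − 0.13/0.46·(row2) → 0.294783·b = 0.403696, so b = 1.36947.
Back-substitute: a = (1.13 − 0.34·1.36947) / 0.13 = 5.11062.

5.1 lb product A, 1.4 lb product B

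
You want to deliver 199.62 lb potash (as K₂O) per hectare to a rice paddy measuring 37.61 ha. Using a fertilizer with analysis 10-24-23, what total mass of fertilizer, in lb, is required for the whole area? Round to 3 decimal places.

Product per hectare = 199.62 / 23% = 867.913 lb.
Total product = 867.913 × 37.61 = 32642.2096 lb.

32642.210 lb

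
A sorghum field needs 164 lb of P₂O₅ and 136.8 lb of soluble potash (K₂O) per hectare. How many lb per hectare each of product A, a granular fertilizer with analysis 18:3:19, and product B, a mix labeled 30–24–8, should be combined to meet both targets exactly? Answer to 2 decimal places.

456.30 lb product A, 626.30 lb product B

Let a = lb of product A, b = lb of product B (per hectare).
P₂O₅: 0.03·a + 0.24·b = 164
K₂O: 0.19·a + 0.08·b = 136.8
From row1: a = (164 − 0.24·b) / 0.03.
Into row2: 0.19·(164 − 0.24·b)/0.03 + 0.08·b = 136.8 → b = 626.296, a = 456.296.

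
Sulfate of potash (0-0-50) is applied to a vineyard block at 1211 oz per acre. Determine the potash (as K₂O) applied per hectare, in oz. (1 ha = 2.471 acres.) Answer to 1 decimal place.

1496.2 oz K₂O per hectare

K₂O per acre = 1211 × 50% = 605.5 oz.
Convert to per hectare: 605.5 × 2.471 = 1496.19 oz.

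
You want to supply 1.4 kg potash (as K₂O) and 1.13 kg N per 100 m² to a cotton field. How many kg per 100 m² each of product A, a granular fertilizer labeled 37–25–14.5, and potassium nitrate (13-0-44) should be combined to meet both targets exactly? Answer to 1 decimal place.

2.2 kg product A, 2.5 kg potassium nitrate

Per-100 m² balance (a = product A, b = potassium nitrate):
K₂O: 0.145·a + 0.44·b = 1.4
N: 0.37·a + 0.13·b = 1.13
Eliminate a: (row1) − 0.145/0.37·(row2) → 0.389054·b = 0.957162, so b = 2.46023.
Back-substitute: a = (1.4 − 0.44·2.46023) / 0.145 = 2.18965.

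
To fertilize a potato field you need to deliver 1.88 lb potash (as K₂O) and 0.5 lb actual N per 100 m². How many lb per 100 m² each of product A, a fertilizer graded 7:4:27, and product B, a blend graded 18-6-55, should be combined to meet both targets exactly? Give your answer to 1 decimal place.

6.3 lb product A, 0.3 lb product B

Per-100 m² balance (a = product A, b = product B):
K₂O: 0.27·a + 0.55·b = 1.88
N: 0.07·a + 0.18·b = 0.5
Eliminate b: (row1) − 0.55/0.18·(row2) → 0.0561111·a = 0.352222, so a = 6.27723.
Then b = (0.5 − 0.07·6.27723) / 0.18 = 0.336634.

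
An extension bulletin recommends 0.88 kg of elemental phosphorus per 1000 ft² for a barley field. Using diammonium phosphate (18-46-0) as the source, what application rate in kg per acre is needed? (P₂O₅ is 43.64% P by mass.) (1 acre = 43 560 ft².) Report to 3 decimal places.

190.954 kg of product per acre

As P₂O₅: 0.88 / 0.4364 = 2.0165 kg per 1000 ft².
Product per 1000 ft² = 2.0165 / 46% = 4.38369 kg.
Convert to per acre: 4.38369 × 43.56 = 190.9537 kg.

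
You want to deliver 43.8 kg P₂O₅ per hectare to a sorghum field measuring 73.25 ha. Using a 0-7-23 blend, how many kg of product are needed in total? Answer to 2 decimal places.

Product per hectare = 43.8 / 7% = 625.714 kg.
Total product = 625.714 × 73.25 = 45833.571 kg.

45833.57 kg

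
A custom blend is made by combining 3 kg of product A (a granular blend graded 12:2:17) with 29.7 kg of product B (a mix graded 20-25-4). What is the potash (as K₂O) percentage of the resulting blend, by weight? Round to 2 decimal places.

5.19% K₂O

Total mass = 3 + 29.7 = 32.7 kg.
K₂O mass = 17%×3 + 4%×29.7 = 1.698 kg.
% K₂O = 1.698 / 32.7 = 5.19266%.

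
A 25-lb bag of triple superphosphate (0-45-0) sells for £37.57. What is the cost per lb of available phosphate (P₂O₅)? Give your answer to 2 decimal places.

£3.34 per lb P₂O₅

P₂O₅ in bag = 25 × 45% = 11.25 lb.
Cost per lb P₂O₅ = £37.57 / 11.25 = £3.3396.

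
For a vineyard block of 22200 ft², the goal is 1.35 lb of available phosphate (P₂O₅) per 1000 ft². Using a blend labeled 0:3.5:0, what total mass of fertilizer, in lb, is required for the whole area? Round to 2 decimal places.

856.29 lb

Product per 1000 ft² = 1.35 / 3.5% = 38.5714 lb.
Total product = 38.5714 × 22200 / 1000 = 856.286 lb.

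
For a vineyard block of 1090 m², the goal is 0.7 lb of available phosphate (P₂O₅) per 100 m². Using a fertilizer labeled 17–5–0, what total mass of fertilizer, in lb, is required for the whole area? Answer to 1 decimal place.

Product per 100 m² = 0.7 / 5% = 14 lb.
Total product = 14 × 1090 / 100 = 152.6 lb.

152.6 lb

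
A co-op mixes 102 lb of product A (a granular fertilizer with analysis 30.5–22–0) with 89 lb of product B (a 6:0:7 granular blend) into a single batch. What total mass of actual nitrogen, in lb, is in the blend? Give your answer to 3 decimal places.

N mass = 30.5%×102 + 6%×89 = 36.45 lb.

36.450 lb N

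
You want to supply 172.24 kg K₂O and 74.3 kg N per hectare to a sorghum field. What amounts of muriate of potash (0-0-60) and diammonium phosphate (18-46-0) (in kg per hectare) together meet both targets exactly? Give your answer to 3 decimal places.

287.067 kg muriate of potash, 412.778 kg diammonium phosphate

Per-hectare balance (a = muriate of potash, b = diammonium phosphate):
K₂O: 0.6·a + 0·b = 172.24
N: 0·a + 0.18·b = 74.3
Solving simultaneously: a = 287.0667, b = 412.7778.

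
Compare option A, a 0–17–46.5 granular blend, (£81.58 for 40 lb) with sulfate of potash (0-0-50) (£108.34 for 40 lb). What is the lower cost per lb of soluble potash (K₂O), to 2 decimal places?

£4.39 per lb K₂O (option A)

option A: K₂O per bag = 40 × 46.5% = 18.6 lb; cost = 81.58 / 18.6 = £4.3860/lb K₂O.
sulfate of potash: K₂O per bag = 40 × 50% = 20 lb; cost = 108.34 / 20 = £5.4170/lb K₂O.
option A is cheaper.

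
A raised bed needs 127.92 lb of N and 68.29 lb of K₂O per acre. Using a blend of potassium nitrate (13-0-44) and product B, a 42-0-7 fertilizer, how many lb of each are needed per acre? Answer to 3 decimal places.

Per-acre balance (a = potassium nitrate, b = product B):
N: 0.13·a + 0.42·b = 127.92
K₂O: 0.44·a + 0.07·b = 68.29
Eliminate a: (row1) − 0.13/0.44·(row2) → 0.399318·b = 107.743, so b = 269.8184.
Back-substitute: a = (127.92 − 0.42·269.8184) / 0.13 = 112.2789.

112.279 lb potassium nitrate, 269.818 lb product B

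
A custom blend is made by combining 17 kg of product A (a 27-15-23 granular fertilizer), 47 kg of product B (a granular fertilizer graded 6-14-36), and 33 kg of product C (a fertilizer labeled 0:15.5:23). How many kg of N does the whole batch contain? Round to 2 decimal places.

7.41 kg N

N mass = 27%×17 + 6%×47 + 0%×33 = 7.41 kg.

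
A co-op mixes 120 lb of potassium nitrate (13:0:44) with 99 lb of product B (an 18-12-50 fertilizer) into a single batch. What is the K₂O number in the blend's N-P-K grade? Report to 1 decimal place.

Total mass = 120 + 99 = 219 lb.
K₂O mass = 44%×120 + 50%×99 = 102.3 lb.
% K₂O = 102.3 / 219 = 46.7123%.

46.7% K₂O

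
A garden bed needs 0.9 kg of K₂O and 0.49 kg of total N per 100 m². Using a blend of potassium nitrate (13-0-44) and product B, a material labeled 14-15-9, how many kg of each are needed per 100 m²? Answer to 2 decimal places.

1.64 kg potassium nitrate, 1.98 kg product B

With a, b = kg per 100 m² of potassium nitrate and product B:
K₂O: 0.44·a + 0.09·b = 0.9
N: 0.13·a + 0.14·b = 0.49
Eliminate a: (row1) − 0.44/0.13·(row2) → -0.383846·b = -0.758462, so b = 1.97595.
Back-substitute: a = (0.9 − 0.09·1.97595) / 0.44 = 1.64128.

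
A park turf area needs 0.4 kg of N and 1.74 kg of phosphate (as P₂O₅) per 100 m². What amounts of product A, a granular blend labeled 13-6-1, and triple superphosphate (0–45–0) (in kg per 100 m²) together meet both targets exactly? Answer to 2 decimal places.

3.08 kg product A, 3.46 kg triple superphosphate

Let a = kg of product A, b = kg of triple superphosphate (per 100 m²).
N: 0.13·a + 0·b = 0.4
P₂O₅: 0.06·a + 0.45·b = 1.74
From row1: a = (0.4 − 0·b) / 0.13.
Into row2: 0.06·(0.4 − 0·b)/0.13 + 0.45·b = 1.74 → b = 3.45641, a = 3.07692.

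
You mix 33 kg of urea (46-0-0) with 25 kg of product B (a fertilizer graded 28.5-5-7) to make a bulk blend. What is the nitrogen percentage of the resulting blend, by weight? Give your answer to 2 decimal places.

38.46% N

Total mass = 33 + 25 = 58 kg.
N mass = 46%×33 + 28.5%×25 = 22.305 kg.
% N = 22.305 / 58 = 38.4569%.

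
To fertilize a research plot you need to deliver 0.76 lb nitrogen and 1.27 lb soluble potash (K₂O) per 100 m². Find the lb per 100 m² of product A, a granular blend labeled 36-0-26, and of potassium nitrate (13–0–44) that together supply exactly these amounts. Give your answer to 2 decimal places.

With a, b = lb per 100 m² of product A and potassium nitrate:
N: 0.36·a + 0.13·b = 0.76
K₂O: 0.26·a + 0.44·b = 1.27
Eliminate b: (row1) − 0.13/0.44·(row2) → 0.283182·a = 0.384773, so a = 1.35875.
Then b = (1.27 − 0.26·1.35875) / 0.44 = 2.08347.

1.36 lb product A, 2.08 lb potassium nitrate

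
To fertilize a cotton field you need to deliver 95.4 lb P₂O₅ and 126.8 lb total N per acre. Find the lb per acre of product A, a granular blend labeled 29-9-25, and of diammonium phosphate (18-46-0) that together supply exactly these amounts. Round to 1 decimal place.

351.2 lb product A, 138.7 lb diammonium phosphate

With a, b = lb per acre of product A and diammonium phosphate:
P₂O₅: 0.09·a + 0.46·b = 95.4
N: 0.29·a + 0.18·b = 126.8
From row1: a = (95.4 − 0.46·b) / 0.09.
Into row2: 0.29·(95.4 − 0.46·b)/0.09 + 0.18·b = 126.8 → b = 138.686, a = 351.16.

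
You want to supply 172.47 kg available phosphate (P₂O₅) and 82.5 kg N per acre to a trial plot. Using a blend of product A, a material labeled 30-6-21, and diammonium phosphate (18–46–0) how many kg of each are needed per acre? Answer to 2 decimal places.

Let a = kg of product A, b = kg of diammonium phosphate (per acre).
P₂O₅: 0.06·a + 0.46·b = 172.47
N: 0.3·a + 0.18·b = 82.5
Eliminate a: (row1) − 0.06/0.3·(row2) → 0.424·b = 155.97, so b = 367.854.
Back-substitute: a = (172.47 − 0.46·367.854) / 0.06 = 54.2877.

54.29 kg product A, 367.85 kg diammonium phosphate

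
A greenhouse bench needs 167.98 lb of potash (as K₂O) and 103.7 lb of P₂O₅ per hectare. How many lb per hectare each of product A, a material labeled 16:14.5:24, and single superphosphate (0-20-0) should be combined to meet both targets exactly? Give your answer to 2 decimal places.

Per-hectare balance (a = product A, b = single superphosphate):
K₂O: 0.24·a + 0·b = 167.98
P₂O₅: 0.145·a + 0.2·b = 103.7
Eliminate a: (row1) − 0.24/0.145·(row2) → -0.331034·b = -3.66138, so b = 11.0604.
Back-substitute: a = (167.98 − 0·11.0604) / 0.24 = 699.917.

699.92 lb product A, 11.06 lb single superphosphate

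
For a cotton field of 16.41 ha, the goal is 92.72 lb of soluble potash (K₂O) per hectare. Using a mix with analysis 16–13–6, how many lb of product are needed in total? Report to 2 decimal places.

25358.92 lb

Product per hectare = 92.72 / 6% = 1545.33 lb.
Total product = 1545.33 × 16.41 = 25358.92 lb.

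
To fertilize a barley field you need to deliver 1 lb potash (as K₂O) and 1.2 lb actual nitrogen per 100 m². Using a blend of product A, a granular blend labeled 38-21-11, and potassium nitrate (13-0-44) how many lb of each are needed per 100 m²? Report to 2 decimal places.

With a, b = lb per 100 m² of product A and potassium nitrate:
K₂O: 0.11·a + 0.44·b = 1
N: 0.38·a + 0.13·b = 1.2
Solving simultaneously: a = 2.60301, b = 1.62198.

2.60 lb product A, 1.62 lb potassium nitrate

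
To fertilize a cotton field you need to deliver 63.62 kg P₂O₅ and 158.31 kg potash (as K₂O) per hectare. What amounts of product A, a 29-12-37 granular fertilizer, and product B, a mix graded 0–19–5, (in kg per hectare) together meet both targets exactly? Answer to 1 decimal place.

Per-hectare balance (a = product A, b = product B):
P₂O₅: 0.12·a + 0.19·b = 63.62
K₂O: 0.37·a + 0.05·b = 158.31
Eliminate b: (row1) − 0.19/0.05·(row2) → -1.286·a = -537.958, so a = 418.319.
Then b = (158.31 − 0.37·418.319) / 0.05 = 70.6407.

418.3 kg product A, 70.6 kg product B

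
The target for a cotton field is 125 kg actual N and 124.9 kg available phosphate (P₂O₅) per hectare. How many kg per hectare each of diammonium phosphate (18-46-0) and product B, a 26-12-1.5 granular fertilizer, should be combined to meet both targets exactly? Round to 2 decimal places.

178.31 kg diammonium phosphate, 357.33 kg product B

With a, b = kg per hectare of diammonium phosphate and product B:
N: 0.18·a + 0.26·b = 125
P₂O₅: 0.46·a + 0.12·b = 124.9
From row1: a = (125 − 0.26·b) / 0.18.
Into row2: 0.46·(125 − 0.26·b)/0.18 + 0.12·b = 124.9 → b = 357.327, a = 178.306.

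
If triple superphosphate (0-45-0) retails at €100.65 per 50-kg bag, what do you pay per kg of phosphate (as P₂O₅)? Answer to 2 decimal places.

P₂O₅ in bag = 50 × 45% = 22.5 kg.
Cost per kg P₂O₅ = €100.65 / 22.5 = €4.4733.

€4.47 per kg P₂O₅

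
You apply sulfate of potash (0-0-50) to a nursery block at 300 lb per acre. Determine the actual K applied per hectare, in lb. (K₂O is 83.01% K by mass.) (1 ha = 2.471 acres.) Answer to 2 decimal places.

K₂O per acre = 300 × 50% = 150 lb.
Elemental K = 150 × 0.8301 = 124.515 lb per acre.
Convert to per hectare: 124.515 × 2.471 = 307.677 lb.

307.68 lb K per hectare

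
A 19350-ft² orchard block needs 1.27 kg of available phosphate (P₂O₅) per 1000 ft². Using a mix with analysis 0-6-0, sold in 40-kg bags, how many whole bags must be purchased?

Product per 1000 ft² = 1.27 / 6% = 21.1667 kg.
Total product = 21.1667 × 19350 / 1000 = 409.575 kg.
Bags = ⌈409.575 / 40⌉ = 11.

11 bags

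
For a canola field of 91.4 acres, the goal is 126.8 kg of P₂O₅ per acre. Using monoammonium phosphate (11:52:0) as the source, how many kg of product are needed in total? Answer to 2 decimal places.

Product per acre = 126.8 / 52% = 243.846 kg.
Total product = 243.846 × 91.4 = 22287.538 kg.

22287.54 kg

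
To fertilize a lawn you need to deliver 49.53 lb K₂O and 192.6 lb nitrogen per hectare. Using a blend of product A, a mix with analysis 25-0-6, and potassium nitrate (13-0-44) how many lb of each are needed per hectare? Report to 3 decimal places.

766.195 lb product A, 8.087 lb potassium nitrate

Per-hectare balance (a = product A, b = potassium nitrate):
K₂O: 0.06·a + 0.44·b = 49.53
N: 0.25·a + 0.13·b = 192.6
Eliminate a: (row1) − 0.06/0.25·(row2) → 0.4088·b = 3.306, so b = 8.08708.
Back-substitute: a = (49.53 − 0.44·8.08708) / 0.06 = 766.1947.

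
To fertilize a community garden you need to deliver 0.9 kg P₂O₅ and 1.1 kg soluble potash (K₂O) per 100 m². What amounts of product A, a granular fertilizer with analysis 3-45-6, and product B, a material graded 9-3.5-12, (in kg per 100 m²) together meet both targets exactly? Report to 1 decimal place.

With a, b = kg per 100 m² of product A and product B:
P₂O₅: 0.45·a + 0.035·b = 0.9
K₂O: 0.06·a + 0.12·b = 1.1
Solving simultaneously: a = 1.33911, b = 8.49711.

1.3 kg product A, 8.5 kg product B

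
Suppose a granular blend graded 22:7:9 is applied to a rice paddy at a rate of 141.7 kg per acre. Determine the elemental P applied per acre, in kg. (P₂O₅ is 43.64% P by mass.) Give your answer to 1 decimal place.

P₂O₅ per acre = 141.7 × 7% = 9.919 kg.
Elemental P = 9.919 × 0.4364 = 4.32865 kg per acre.

4.3 kg P per acre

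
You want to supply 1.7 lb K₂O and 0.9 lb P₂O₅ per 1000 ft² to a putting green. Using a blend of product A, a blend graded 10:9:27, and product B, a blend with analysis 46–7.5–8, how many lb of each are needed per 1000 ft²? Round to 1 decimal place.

4.3 lb product A, 6.9 lb product B

Let a = lb of product A, b = lb of product B (per 1000 ft²).
K₂O: 0.27·a + 0.08·b = 1.7
P₂O₅: 0.09·a + 0.075·b = 0.9
Eliminate b: (row1) − 0.08/0.075·(row2) → 0.174·a = 0.74, so a = 4.25287.
Then b = (0.9 − 0.09·4.25287) / 0.075 = 6.89655.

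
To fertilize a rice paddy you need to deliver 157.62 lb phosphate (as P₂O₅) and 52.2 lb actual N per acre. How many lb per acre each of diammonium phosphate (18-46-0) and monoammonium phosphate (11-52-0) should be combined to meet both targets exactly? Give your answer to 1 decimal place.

228.0 lb diammonium phosphate, 101.4 lb monoammonium phosphate

With a, b = lb per acre of diammonium phosphate and monoammonium phosphate:
P₂O₅: 0.46·a + 0.52·b = 157.62
N: 0.18·a + 0.11·b = 52.2
Eliminate a: (row1) − 0.46/0.18·(row2) → 0.238889·b = 24.22, so b = 101.386.
Back-substitute: a = (157.62 − 0.52·101.386) / 0.46 = 228.042.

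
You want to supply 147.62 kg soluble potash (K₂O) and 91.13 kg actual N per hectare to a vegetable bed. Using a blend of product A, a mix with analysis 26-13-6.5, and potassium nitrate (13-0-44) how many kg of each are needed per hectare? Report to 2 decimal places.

197.33 kg product A, 306.35 kg potassium nitrate

Let a = kg of product A, b = kg of potassium nitrate (per hectare).
K₂O: 0.065·a + 0.44·b = 147.62
N: 0.26·a + 0.13·b = 91.13
Eliminate b: (row1) − 0.44/0.13·(row2) → -0.815·a = -160.82, so a = 197.325.
Then b = (91.13 − 0.26·197.325) / 0.13 = 306.3497.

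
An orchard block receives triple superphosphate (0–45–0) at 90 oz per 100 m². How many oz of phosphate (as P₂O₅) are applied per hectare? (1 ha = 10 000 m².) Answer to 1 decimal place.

P₂O₅ per 100 m² = 90 × 45% = 40.5 oz.
Convert to per hectare: 40.5 × 100 = 4050 oz.

4050.0 oz P₂O₅ per hectare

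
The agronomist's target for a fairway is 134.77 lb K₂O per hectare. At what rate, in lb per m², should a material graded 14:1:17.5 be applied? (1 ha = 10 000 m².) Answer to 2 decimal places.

0.08 lb of product per sq m

Product per hectare = 134.77 / 17.5% = 770.114 lb.
Convert to per m²: 770.114 × 0.0001 = 0.0770114 lb.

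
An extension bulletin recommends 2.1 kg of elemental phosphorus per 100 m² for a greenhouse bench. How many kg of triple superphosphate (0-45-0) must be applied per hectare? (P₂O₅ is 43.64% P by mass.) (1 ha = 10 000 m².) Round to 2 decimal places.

As P₂O₅: 2.1 / 0.4364 = 4.8121 kg per 100 m².
Product per 100 m² = 4.8121 / 45% = 10.6936 kg.
Convert to per hectare: 10.6936 × 100 = 1069.355 kg.

1069.36 kg of product per hectare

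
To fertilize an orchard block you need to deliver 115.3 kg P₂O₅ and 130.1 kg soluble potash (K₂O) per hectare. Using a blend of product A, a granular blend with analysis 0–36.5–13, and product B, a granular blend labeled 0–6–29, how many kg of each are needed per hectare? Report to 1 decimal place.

261.4 kg product A, 331.4 kg product B

Per-hectare balance (a = product A, b = product B):
P₂O₅: 0.365·a + 0.06·b = 115.3
K₂O: 0.13·a + 0.29·b = 130.1
From row1: a = (115.3 − 0.06·b) / 0.365.
Into row2: 0.13·(115.3 − 0.06·b)/0.365 + 0.29·b = 130.1 → b = 331.438, a = 261.407.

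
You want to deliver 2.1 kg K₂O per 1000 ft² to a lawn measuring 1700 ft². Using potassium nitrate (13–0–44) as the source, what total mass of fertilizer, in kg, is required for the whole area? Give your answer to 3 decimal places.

8.114 kg

Product per 1000 ft² = 2.1 / 44% = 4.77273 kg.
Total product = 4.77273 × 1700 / 1000 = 8.11364 kg.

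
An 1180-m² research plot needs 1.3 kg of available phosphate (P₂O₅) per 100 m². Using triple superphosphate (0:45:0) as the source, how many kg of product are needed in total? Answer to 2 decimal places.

Product per 100 m² = 1.3 / 45% = 2.88889 kg.
Total product = 2.88889 × 1180 / 100 = 34.0889 kg.

34.09 kg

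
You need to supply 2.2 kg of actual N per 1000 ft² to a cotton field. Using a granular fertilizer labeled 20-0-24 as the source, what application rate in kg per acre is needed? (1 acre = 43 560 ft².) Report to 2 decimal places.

479.16 kg of product per acre

Product per 1000 ft² = 2.2 / 20% = 11 kg.
Convert to per acre: 11 × 43.56 = 479.16 kg.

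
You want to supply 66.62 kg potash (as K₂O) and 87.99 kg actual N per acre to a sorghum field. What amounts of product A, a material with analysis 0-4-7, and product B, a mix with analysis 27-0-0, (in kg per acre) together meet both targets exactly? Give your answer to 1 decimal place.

Per-acre balance (a = product A, b = product B):
K₂O: 0.07·a + 0·b = 66.62
N: 0·a + 0.27·b = 87.99
Solving simultaneously: a = 951.714, b = 325.889.

951.7 kg product A, 325.9 kg product B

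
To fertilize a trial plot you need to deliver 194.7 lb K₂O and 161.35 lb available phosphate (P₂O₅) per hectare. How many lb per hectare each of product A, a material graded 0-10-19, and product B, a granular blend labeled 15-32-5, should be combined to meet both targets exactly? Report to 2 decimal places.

971.98 lb product A, 200.47 lb product B

Per-hectare balance (a = product A, b = product B):
K₂O: 0.19·a + 0.05·b = 194.7
P₂O₅: 0.1·a + 0.32·b = 161.35
From row1: a = (194.7 − 0.05·b) / 0.19.
Into row2: 0.1·(194.7 − 0.05·b)/0.19 + 0.32·b = 161.35 → b = 200.4749, a = 971.9803.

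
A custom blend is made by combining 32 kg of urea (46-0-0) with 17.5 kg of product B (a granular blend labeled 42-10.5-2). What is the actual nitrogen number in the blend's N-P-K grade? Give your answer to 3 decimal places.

Total mass = 32 + 17.5 = 49.5 kg.
N mass = 46%×32 + 42%×17.5 = 22.07 kg.
% N = 22.07 / 49.5 = 44.5859%.

44.586% N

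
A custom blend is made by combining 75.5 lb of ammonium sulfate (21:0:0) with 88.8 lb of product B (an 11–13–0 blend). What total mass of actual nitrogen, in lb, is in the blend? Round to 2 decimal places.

25.62 lb N

N mass = 21%×75.5 + 11%×88.8 = 25.623 lb.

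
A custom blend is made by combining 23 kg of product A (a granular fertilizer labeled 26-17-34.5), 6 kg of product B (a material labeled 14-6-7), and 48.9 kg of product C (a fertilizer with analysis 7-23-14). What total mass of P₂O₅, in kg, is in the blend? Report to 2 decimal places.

15.52 kg P₂O₅

P₂O₅ mass = 17%×23 + 6%×6 + 23%×48.9 = 15.517 kg.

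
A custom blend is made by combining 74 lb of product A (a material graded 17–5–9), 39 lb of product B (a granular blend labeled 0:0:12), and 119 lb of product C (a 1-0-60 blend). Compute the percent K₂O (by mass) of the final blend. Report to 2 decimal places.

Total mass = 74 + 39 + 119 = 232 lb.
K₂O mass = 9%×74 + 12%×39 + 60%×119 = 82.74 lb.
% K₂O = 82.74 / 232 = 35.6638%.

35.66% K₂O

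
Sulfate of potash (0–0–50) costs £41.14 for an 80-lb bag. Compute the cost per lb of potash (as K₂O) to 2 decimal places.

K₂O in bag = 80 × 50% = 40 lb.
Cost per lb K₂O = £41.14 / 40 = £1.0285.

£1.03 per lb K₂O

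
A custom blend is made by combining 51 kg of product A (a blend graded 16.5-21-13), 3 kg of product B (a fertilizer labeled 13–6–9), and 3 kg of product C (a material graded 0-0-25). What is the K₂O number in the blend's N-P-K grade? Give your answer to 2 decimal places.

Total mass = 51 + 3 + 3 = 57 kg.
K₂O mass = 13%×51 + 9%×3 + 25%×3 = 7.65 kg.
% K₂O = 7.65 / 57 = 13.4211%.

13.42% K₂O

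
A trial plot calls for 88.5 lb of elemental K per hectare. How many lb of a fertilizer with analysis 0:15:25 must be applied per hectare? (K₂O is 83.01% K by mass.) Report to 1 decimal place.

426.5 lb of product per hectare

As K₂O: 88.5 / 0.8301 = 106.614 lb per hectare.
Product per hectare = 106.614 / 25% = 426.455 lb.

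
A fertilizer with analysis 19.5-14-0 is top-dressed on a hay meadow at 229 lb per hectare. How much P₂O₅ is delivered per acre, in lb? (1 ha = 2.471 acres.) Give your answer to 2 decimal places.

12.97 lb P₂O₅ per acre

P₂O₅ per hectare = 229 × 14% = 32.06 lb.
Convert to per acre: 32.06 × 0.404694 = 12.9745 lb.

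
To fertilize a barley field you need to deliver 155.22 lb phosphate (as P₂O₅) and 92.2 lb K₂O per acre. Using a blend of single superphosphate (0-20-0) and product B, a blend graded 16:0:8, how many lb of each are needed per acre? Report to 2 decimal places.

776.10 lb single superphosphate, 1152.50 lb product B

Per-acre balance (a = single superphosphate, b = product B):
P₂O₅: 0.2·a + 0·b = 155.22
K₂O: 0·a + 0.08·b = 92.2
Solving simultaneously: a = 776.1, b = 1152.5.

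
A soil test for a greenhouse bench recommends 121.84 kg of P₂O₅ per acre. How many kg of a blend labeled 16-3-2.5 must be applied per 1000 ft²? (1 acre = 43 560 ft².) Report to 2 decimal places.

Product per acre = 121.84 / 3% = 4061.33 kg.
Convert to per 1000 ft²: 4061.33 × 0.0229568 = 93.2354 kg.

93.24 kg of product per thousand sq ft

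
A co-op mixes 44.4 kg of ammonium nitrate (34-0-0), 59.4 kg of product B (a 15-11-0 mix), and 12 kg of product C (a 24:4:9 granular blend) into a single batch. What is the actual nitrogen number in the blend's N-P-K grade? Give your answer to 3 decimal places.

Total mass = 44.4 + 59.4 + 12 = 115.8 kg.
N mass = 34%×44.4 + 15%×59.4 + 24%×12 = 26.886 kg.
% N = 26.886 / 115.8 = 23.2176%.

23.218% N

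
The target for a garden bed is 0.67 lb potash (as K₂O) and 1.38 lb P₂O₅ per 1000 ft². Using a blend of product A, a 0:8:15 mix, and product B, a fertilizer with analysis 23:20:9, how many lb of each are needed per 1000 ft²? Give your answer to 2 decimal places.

0.43 lb product A, 6.73 lb product B

Per-1000 ft² balance (a = product A, b = product B):
K₂O: 0.15·a + 0.09·b = 0.67
P₂O₅: 0.08·a + 0.2·b = 1.38
From row1: a = (0.67 − 0.09·b) / 0.15.
Into row2: 0.08·(0.67 − 0.09·b)/0.15 + 0.2·b = 1.38 → b = 6.72807, a = 0.429825.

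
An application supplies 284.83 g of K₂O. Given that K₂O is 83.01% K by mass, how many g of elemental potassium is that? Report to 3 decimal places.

236.437 g K

K = 284.83 × 0.8301 = 236.4374 g.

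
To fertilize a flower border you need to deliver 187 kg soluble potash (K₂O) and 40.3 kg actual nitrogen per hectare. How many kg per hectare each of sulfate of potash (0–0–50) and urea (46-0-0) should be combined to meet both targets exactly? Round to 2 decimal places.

374.00 kg sulfate of potash, 87.61 kg urea

Let a = kg of sulfate of potash, b = kg of urea (per hectare).
K₂O: 0.5·a + 0·b = 187
N: 0·a + 0.46·b = 40.3
Solving simultaneously: a = 374, b = 87.6087.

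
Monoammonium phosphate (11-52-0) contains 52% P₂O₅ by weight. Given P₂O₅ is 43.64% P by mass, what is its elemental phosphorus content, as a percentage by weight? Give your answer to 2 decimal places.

22.69% P

%P = 52 × 0.4364 = 22.6928%.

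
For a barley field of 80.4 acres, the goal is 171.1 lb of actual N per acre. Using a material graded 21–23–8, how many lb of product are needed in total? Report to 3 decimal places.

65506.857 lb

Product per acre = 171.1 / 21% = 814.762 lb.
Total product = 814.762 × 80.4 = 65506.8571 lb.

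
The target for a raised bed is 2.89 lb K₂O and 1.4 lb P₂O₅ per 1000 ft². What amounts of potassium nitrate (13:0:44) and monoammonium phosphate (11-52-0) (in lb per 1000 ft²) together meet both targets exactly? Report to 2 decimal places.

6.57 lb potassium nitrate, 2.69 lb monoammonium phosphate

Per-1000 ft² balance (a = potassium nitrate, b = monoammonium phosphate):
K₂O: 0.44·a + 0·b = 2.89
P₂O₅: 0·a + 0.52·b = 1.4
Solving simultaneously: a = 6.56818, b = 2.69231.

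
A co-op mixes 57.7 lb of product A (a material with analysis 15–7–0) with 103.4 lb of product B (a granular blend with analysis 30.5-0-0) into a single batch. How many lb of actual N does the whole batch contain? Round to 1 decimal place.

40.2 lb N

N mass = 15%×57.7 + 30.5%×103.4 = 40.192 lb.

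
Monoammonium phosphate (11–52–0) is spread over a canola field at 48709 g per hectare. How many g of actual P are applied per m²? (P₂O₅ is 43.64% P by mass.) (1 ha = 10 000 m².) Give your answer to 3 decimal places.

P₂O₅ per hectare = 48709 × 52% = 25328.7 g.
Elemental P = 25328.7 × 0.4364 = 11053.4 g per hectare.
Convert to per m²: 11053.4 × 0.0001 = 1.10534 g.

1.105 g P per sq m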